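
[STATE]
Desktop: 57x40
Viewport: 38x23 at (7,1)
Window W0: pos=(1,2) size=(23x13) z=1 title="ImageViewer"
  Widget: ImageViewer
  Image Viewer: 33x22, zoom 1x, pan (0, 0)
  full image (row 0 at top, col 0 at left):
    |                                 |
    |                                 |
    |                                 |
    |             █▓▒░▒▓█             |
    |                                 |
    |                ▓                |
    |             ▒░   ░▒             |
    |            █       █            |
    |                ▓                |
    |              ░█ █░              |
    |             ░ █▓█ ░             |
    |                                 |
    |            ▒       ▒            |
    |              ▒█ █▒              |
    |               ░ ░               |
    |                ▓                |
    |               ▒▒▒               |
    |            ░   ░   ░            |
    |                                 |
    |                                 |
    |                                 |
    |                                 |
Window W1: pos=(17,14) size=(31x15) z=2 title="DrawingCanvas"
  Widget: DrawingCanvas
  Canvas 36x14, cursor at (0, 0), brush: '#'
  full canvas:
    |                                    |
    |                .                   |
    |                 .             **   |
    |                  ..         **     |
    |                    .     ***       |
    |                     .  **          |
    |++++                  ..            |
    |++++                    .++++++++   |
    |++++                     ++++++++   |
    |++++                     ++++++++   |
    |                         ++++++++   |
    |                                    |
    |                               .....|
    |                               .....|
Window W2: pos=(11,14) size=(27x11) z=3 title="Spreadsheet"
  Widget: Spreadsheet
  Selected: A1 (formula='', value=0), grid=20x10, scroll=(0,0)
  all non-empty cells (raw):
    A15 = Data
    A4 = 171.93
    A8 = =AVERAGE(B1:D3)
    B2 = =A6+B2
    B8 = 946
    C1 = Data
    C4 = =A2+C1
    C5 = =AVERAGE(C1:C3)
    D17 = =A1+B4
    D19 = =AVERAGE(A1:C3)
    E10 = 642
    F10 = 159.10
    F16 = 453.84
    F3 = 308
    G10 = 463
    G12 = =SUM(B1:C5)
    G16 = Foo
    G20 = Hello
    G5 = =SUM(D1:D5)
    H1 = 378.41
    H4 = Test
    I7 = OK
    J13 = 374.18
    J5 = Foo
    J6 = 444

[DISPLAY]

                                      
━━━━━━━━━━━━━━━━┓                     
eViewer         ┃                     
────────────────┨                     
                ┃                     
                ┃                     
                ┃                     
        █▓▒░▒▓█ ┃                     
                ┃                     
           ▓    ┃                     
        ▒░   ░▒ ┃                     
       █       █┃                     
           ▓    ┃                     
━━━━┏━━━━━━━━━━━━━━━━━━━━━━━━━┓━━━━━━━
    ┃ Spreadsheet             ┃       
    ┠─────────────────────────┨───────
    ┃A1:                      ┃       
    ┃       A       B       C ┃       
    ┃-------------------------┃       
    ┃  1      [0]       0Data ┃       
    ┃  2        0#CIRC!       ┃.     *
    ┃  3        0       0     ┃ .  ** 
    ┃  4   171.93       0#ERR!┃  ..   


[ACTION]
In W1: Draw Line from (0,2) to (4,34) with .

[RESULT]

                                      
━━━━━━━━━━━━━━━━┓                     
eViewer         ┃                     
────────────────┨                     
                ┃                     
                ┃                     
                ┃                     
        █▓▒░▒▓█ ┃                     
                ┃                     
           ▓    ┃                     
        ▒░   ░▒ ┃                     
       █       █┃                     
           ▓    ┃                     
━━━━┏━━━━━━━━━━━━━━━━━━━━━━━━━┓━━━━━━━
    ┃ Spreadsheet             ┃       
    ┠─────────────────────────┨───────
    ┃A1:                      ┃       
    ┃       A       B       C ┃       
    ┃-------------------------┃...    
    ┃  1      [0]       0Data ┃   ....
    ┃  2        0#CIRC!       ┃.     *
    ┃  3        0       0     ┃ .  ** 
    ┃  4   171.93       0#ERR!┃  ..   


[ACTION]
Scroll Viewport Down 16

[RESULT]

    ┃A1:                      ┃       
    ┃       A       B       C ┃       
    ┃-------------------------┃...    
    ┃  1      [0]       0Data ┃   ....
    ┃  2        0#CIRC!       ┃.     *
    ┃  3        0       0     ┃ .  ** 
    ┃  4   171.93       0#ERR!┃  ..   
    ┗━━━━━━━━━━━━━━━━━━━━━━━━━┛    .++
          ┃++++                     ++
          ┃++++                     ++
          ┃                         ++
          ┗━━━━━━━━━━━━━━━━━━━━━━━━━━━
                                      
                                      
                                      
                                      
                                      
                                      
                                      
                                      
                                      
                                      
                                      


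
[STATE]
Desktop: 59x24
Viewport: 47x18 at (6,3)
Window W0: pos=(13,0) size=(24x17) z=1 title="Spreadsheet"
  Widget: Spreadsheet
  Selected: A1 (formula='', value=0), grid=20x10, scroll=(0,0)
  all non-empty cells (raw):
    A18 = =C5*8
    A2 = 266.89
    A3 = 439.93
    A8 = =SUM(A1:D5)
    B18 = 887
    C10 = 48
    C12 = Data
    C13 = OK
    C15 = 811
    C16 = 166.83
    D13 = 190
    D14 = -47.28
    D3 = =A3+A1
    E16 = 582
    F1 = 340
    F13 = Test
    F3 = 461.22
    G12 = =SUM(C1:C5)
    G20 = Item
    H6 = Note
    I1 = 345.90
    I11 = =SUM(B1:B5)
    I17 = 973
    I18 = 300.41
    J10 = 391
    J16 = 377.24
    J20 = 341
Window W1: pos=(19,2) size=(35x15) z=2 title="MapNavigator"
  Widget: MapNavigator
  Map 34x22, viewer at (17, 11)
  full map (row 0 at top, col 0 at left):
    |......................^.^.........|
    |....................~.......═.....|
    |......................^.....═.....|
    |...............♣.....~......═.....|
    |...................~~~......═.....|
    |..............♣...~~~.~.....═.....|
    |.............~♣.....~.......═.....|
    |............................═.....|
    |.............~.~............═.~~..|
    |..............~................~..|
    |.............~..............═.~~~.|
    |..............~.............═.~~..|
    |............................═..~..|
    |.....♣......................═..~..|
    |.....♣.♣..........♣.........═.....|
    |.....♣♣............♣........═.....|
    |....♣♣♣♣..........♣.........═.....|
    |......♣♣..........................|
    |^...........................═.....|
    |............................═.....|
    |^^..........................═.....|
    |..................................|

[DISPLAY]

       ┃A1:  ┃ MapNavigator                    
       ┃     ┠─────────────────────────────────
       ┃-----┃............~♣.....~.......═.....
       ┃  1  ┃...........................═.....
       ┃  2  ┃............~.~............═.~~..
       ┃  3  ┃.............~................~..
       ┃  4  ┃............~..............═.~~~.
       ┃  5  ┃.............~..@..........═.~~..
       ┃  6  ┃...........................═..~..
       ┃  7  ┃....♣......................═..~..
       ┃  8  ┃....♣.♣..........♣.........═.....
       ┃  9  ┃....♣♣............♣........═.....
       ┃ 10  ┃...♣♣♣♣..........♣.........═.....
       ┗━━━━━┗━━━━━━━━━━━━━━━━━━━━━━━━━━━━━━━━━
                                               
                                               
                                               
                                               


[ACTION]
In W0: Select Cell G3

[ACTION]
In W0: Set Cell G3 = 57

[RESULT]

       ┃G3: 5┃ MapNavigator                    
       ┃     ┠─────────────────────────────────
       ┃-----┃............~♣.....~.......═.....
       ┃  1  ┃...........................═.....
       ┃  2  ┃............~.~............═.~~..
       ┃  3  ┃.............~................~..
       ┃  4  ┃............~..............═.~~~.
       ┃  5  ┃.............~..@..........═.~~..
       ┃  6  ┃...........................═..~..
       ┃  7  ┃....♣......................═..~..
       ┃  8  ┃....♣.♣..........♣.........═.....
       ┃  9  ┃....♣♣............♣........═.....
       ┃ 10  ┃...♣♣♣♣..........♣.........═.....
       ┗━━━━━┗━━━━━━━━━━━━━━━━━━━━━━━━━━━━━━━━━
                                               
                                               
                                               
                                               


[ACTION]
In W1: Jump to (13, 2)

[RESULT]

       ┃G3: 5┃ MapNavigator                    
       ┃     ┠─────────────────────────────────
       ┃-----┃                                 
       ┃  1  ┃                                 
       ┃  2  ┃                                 
       ┃  3  ┃   ......................^.^.....
       ┃  4  ┃   ....................~.......═.
       ┃  5  ┃   .............@........^.....═.
       ┃  6  ┃   ...............♣.....~......═.
       ┃  7  ┃   ...................~~~......═.
       ┃  8  ┃   ..............♣...~~~.~.....═.
       ┃  9  ┃   .............~♣.....~.......═.
       ┃ 10  ┃   ............................═.
       ┗━━━━━┗━━━━━━━━━━━━━━━━━━━━━━━━━━━━━━━━━
                                               
                                               
                                               
                                               


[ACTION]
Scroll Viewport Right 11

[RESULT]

 ┃G3: 5┃ MapNavigator                    ┃     
 ┃     ┠─────────────────────────────────┨     
 ┃-----┃                                 ┃     
 ┃  1  ┃                                 ┃     
 ┃  2  ┃                                 ┃     
 ┃  3  ┃   ......................^.^.....┃     
 ┃  4  ┃   ....................~.......═.┃     
 ┃  5  ┃   .............@........^.....═.┃     
 ┃  6  ┃   ...............♣.....~......═.┃     
 ┃  7  ┃   ...................~~~......═.┃     
 ┃  8  ┃   ..............♣...~~~.~.....═.┃     
 ┃  9  ┃   .............~♣.....~.......═.┃     
 ┃ 10  ┃   ............................═.┃     
 ┗━━━━━┗━━━━━━━━━━━━━━━━━━━━━━━━━━━━━━━━━┛     
                                               
                                               
                                               
                                               


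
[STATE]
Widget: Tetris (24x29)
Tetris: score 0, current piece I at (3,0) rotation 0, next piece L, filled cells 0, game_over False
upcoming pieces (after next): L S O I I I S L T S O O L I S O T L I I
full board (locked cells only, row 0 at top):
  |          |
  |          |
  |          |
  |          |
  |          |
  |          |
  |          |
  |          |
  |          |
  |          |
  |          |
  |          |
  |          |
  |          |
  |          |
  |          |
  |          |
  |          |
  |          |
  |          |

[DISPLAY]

   ████   │Next:        
          │  ▒          
          │▒▒▒          
          │             
          │             
          │             
          │Score:       
          │0            
          │             
          │             
          │             
          │             
          │             
          │             
          │             
          │             
          │             
          │             
          │             
          │             
          │             
          │             
          │             
          │             
          │             
          │             
          │             
          │             
          │             


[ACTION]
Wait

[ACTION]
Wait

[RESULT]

          │Next:        
          │  ▒          
   ████   │▒▒▒          
          │             
          │             
          │             
          │Score:       
          │0            
          │             
          │             
          │             
          │             
          │             
          │             
          │             
          │             
          │             
          │             
          │             
          │             
          │             
          │             
          │             
          │             
          │             
          │             
          │             
          │             
          │             


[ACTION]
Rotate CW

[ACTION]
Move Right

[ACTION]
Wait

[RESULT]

          │Next:        
          │  ▒          
          │▒▒▒          
    █     │             
    █     │             
    █     │             
    █     │Score:       
          │0            
          │             
          │             
          │             
          │             
          │             
          │             
          │             
          │             
          │             
          │             
          │             
          │             
          │             
          │             
          │             
          │             
          │             
          │             
          │             
          │             
          │             


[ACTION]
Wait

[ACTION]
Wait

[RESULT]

          │Next:        
          │  ▒          
          │▒▒▒          
          │             
          │             
    █     │             
    █     │Score:       
    █     │0            
    █     │             
          │             
          │             
          │             
          │             
          │             
          │             
          │             
          │             
          │             
          │             
          │             
          │             
          │             
          │             
          │             
          │             
          │             
          │             
          │             
          │             


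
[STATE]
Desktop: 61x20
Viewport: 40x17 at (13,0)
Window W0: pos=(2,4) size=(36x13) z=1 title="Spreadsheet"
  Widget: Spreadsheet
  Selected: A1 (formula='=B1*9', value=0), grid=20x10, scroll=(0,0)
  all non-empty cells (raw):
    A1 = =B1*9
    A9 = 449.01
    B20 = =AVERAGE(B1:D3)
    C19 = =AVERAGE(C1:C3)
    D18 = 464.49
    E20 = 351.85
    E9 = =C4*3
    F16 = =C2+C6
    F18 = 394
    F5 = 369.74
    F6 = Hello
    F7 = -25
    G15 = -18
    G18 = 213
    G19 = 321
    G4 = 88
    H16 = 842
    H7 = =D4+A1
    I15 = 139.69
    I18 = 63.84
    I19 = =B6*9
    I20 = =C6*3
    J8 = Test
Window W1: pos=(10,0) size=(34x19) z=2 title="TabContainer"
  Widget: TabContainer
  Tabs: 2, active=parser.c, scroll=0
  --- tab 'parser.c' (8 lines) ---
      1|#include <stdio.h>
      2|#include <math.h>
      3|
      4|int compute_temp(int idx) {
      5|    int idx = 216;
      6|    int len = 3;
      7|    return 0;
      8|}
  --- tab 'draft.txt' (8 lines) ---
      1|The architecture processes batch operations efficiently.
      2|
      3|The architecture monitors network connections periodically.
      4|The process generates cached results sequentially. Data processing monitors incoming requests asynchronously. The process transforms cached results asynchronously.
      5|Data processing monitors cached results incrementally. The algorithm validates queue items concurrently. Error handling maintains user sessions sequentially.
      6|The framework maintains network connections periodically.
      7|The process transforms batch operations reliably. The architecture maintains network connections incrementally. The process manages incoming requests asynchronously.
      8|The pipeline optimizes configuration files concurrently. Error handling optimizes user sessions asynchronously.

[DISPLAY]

━━━━━━━━━━━━━━━━━━━━━━━━━━━━━━┓         
abContainer                   ┃         
──────────────────────────────┨         
arser.c]│ draft.txt           ┃         
──────────────────────────────┃         
nclude <stdio.h>              ┃         
nclude <math.h>               ┃         
                              ┃         
t compute_temp(int idx) {     ┃         
  int idx = 216;              ┃         
  int len = 3;                ┃         
  return 0;                   ┃         
                              ┃         
                              ┃         
                              ┃         
                              ┃         
                              ┃         


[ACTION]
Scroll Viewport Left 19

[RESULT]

          ┏━━━━━━━━━━━━━━━━━━━━━━━━━━━━━
          ┃ TabContainer                
          ┠─────────────────────────────
          ┃[parser.c]│ draft.txt        
  ┏━━━━━━━┃─────────────────────────────
  ┃ Spread┃#include <stdio.h>           
  ┠───────┃#include <math.h>            
  ┃A1: =B1┃                             
  ┃       ┃int compute_temp(int idx) {  
  ┃-------┃    int idx = 216;           
  ┃  1    ┃    int len = 3;             
  ┃  2    ┃    return 0;                
  ┃  3    ┃}                            
  ┃  4    ┃                             
  ┃  5    ┃                             
  ┃  6    ┃                             
  ┗━━━━━━━┃                             


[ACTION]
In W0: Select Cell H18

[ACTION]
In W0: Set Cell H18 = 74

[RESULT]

          ┏━━━━━━━━━━━━━━━━━━━━━━━━━━━━━
          ┃ TabContainer                
          ┠─────────────────────────────
          ┃[parser.c]│ draft.txt        
  ┏━━━━━━━┃─────────────────────────────
  ┃ Spread┃#include <stdio.h>           
  ┠───────┃#include <math.h>            
  ┃H18: 74┃                             
  ┃       ┃int compute_temp(int idx) {  
  ┃-------┃    int idx = 216;           
  ┃  1    ┃    int len = 3;             
  ┃  2    ┃    return 0;                
  ┃  3    ┃}                            
  ┃  4    ┃                             
  ┃  5    ┃                             
  ┃  6    ┃                             
  ┗━━━━━━━┃                             


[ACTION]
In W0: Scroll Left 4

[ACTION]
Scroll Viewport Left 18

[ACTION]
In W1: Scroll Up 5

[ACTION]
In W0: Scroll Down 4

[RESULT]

          ┏━━━━━━━━━━━━━━━━━━━━━━━━━━━━━
          ┃ TabContainer                
          ┠─────────────────────────────
          ┃[parser.c]│ draft.txt        
  ┏━━━━━━━┃─────────────────────────────
  ┃ Spread┃#include <stdio.h>           
  ┠───────┃#include <math.h>            
  ┃H18: 74┃                             
  ┃       ┃int compute_temp(int idx) {  
  ┃-------┃    int idx = 216;           
  ┃  5    ┃    int len = 3;             
  ┃  6    ┃    return 0;                
  ┃  7    ┃}                            
  ┃  8    ┃                             
  ┃  9   4┃                             
  ┃ 10    ┃                             
  ┗━━━━━━━┃                             


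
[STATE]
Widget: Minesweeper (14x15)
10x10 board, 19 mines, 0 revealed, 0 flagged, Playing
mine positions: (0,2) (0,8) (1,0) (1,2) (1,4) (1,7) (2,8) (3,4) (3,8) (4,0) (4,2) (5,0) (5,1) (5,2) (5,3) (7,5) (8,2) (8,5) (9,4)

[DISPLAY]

■■■■■■■■■■    
■■■■■■■■■■    
■■■■■■■■■■    
■■■■■■■■■■    
■■■■■■■■■■    
■■■■■■■■■■    
■■■■■■■■■■    
■■■■■■■■■■    
■■■■■■■■■■    
■■■■■■■■■■    
              
              
              
              
              


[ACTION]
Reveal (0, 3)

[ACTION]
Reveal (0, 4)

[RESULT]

■■■31■■■■■    
■■■■■■■■■■    
■■■■■■■■■■    
■■■■■■■■■■    
■■■■■■■■■■    
■■■■■■■■■■    
■■■■■■■■■■    
■■■■■■■■■■    
■■■■■■■■■■    
■■■■■■■■■■    
              
              
              
              
              


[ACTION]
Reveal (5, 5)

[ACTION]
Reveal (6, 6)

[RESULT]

■■■31■■■■■    
■■■■■■■■■■    
■■■■■213■■    
■■■■■1 2■■    
■■■■21 111    
■■■■1         
■■■■211       
■■■■■■2       
■■■■■■2       
■■■■■■1       
              
              
              
              
              


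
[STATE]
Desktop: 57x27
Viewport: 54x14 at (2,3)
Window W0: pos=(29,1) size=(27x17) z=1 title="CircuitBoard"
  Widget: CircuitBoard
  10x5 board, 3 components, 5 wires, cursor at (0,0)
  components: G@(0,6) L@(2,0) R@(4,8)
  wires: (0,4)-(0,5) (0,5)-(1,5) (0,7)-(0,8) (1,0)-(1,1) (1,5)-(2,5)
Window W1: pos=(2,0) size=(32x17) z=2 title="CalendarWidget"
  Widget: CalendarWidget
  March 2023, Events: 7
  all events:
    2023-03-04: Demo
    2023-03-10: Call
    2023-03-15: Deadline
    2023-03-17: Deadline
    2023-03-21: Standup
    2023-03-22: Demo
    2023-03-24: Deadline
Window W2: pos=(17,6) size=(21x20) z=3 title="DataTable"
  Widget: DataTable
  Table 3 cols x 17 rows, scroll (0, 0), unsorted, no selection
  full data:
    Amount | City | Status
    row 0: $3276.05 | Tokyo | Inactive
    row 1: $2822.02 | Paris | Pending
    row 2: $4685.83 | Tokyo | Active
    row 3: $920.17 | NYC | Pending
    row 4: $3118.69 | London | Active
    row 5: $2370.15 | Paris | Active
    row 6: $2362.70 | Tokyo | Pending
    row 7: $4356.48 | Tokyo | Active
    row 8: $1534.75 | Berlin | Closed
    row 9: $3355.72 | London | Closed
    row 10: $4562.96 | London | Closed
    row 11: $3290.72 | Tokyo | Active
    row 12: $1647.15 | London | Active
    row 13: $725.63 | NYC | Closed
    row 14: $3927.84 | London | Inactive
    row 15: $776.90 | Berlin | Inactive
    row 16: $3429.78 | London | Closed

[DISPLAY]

┃          March 2023          ┃─────────────────────┨
┃Mo Tu We Th Fr Sa Su          ┃ 1 2 3 4 5 6 7 8 9   ┃
┃       1  2  3  4*  5         ┃.]              · ─ ·┃
┃ 6  7  8  9 10┏━━━━━━━━━━━━━━━━━━━┓                │┃
┃13 14 15* 16 1┃ DataTable         ┃·               ·┃
┃20 21* 22* 23 ┠───────────────────┨                │┃
┃27 28 29 30 31┃Amount  │City  │Sta┃                ·┃
┃              ┃────────┼──────┼───┃                 ┃
┃              ┃$3276.05│Tokyo │Ina┃                 ┃
┃              ┃$2822.02│Paris │Pen┃                 ┃
┃              ┃$4685.83│Tokyo │Act┃                 ┃
┃              ┃$920.17 │NYC   │Pen┃(0,0)            ┃
┃              ┃$3118.69│London│Act┃                 ┃
┗━━━━━━━━━━━━━━┃$2370.15│Paris │Act┃                 ┃


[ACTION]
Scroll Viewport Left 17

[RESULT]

  ┃          March 2023          ┃────────────────────
  ┃Mo Tu We Th Fr Sa Su          ┃ 1 2 3 4 5 6 7 8 9  
  ┃       1  2  3  4*  5         ┃.]              · ─ 
  ┃ 6  7  8  9 10┏━━━━━━━━━━━━━━━━━━━┓                
  ┃13 14 15* 16 1┃ DataTable         ┃·               
  ┃20 21* 22* 23 ┠───────────────────┨                
  ┃27 28 29 30 31┃Amount  │City  │Sta┃                
  ┃              ┃────────┼──────┼───┃                
  ┃              ┃$3276.05│Tokyo │Ina┃                
  ┃              ┃$2822.02│Paris │Pen┃                
  ┃              ┃$4685.83│Tokyo │Act┃                
  ┃              ┃$920.17 │NYC   │Pen┃(0,0)           
  ┃              ┃$3118.69│London│Act┃                
  ┗━━━━━━━━━━━━━━┃$2370.15│Paris │Act┃                


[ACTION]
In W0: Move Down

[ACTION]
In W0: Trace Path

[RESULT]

  ┃          March 2023          ┃────────────────────
  ┃Mo Tu We Th Fr Sa Su          ┃ 1 2 3 4 5 6 7 8 9  
  ┃       1  2  3  4*  5         ┃                · ─ 
  ┃ 6  7  8  9 10┏━━━━━━━━━━━━━━━━━━━┓                
  ┃13 14 15* 16 1┃ DataTable         ┃·               
  ┃20 21* 22* 23 ┠───────────────────┨                
  ┃27 28 29 30 31┃Amount  │City  │Sta┃                
  ┃              ┃────────┼──────┼───┃                
  ┃              ┃$3276.05│Tokyo │Ina┃                
  ┃              ┃$2822.02│Paris │Pen┃                
  ┃              ┃$4685.83│Tokyo │Act┃                
  ┃              ┃$920.17 │NYC   │Pen┃(1,0)  Trace: Pa
  ┃              ┃$3118.69│London│Act┃                
  ┗━━━━━━━━━━━━━━┃$2370.15│Paris │Act┃                


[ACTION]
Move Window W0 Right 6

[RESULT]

  ┃          March 2023          ┃────────────────────
  ┃Mo Tu We Th Fr Sa Su          ┃0 1 2 3 4 5 6 7 8 9 
  ┃       1  2  3  4*  5         ┃                 · ─
  ┃ 6  7  8  9 10┏━━━━━━━━━━━━━━━━━━━┓                
  ┃13 14 15* 16 1┃ DataTable         ┃ ·              
  ┃20 21* 22* 23 ┠───────────────────┨                
  ┃27 28 29 30 31┃Amount  │City  │Sta┃                
  ┃              ┃────────┼──────┼───┃                
  ┃              ┃$3276.05│Tokyo │Ina┃                
  ┃              ┃$2822.02│Paris │Pen┃                
  ┃              ┃$4685.83│Tokyo │Act┃                
  ┃              ┃$920.17 │NYC   │Pen┃ (1,0)  Trace: P
  ┃              ┃$3118.69│London│Act┃                
  ┗━━━━━━━━━━━━━━┃$2370.15│Paris │Act┃                


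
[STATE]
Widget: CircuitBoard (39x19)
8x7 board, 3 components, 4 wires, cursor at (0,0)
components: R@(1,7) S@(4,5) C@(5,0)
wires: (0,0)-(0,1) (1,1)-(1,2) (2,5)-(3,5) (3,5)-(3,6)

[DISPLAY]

   0 1 2 3 4 5 6 7                     
0  [.]─ ·                              
                                       
1       · ─ ·                   R      
                                       
2                       ·              
                        │              
3                       · ─ ·          
                                       
4                       S              
                                       
5   C                                  
                                       
6                                      
Cursor: (0,0)                          
                                       
                                       
                                       
                                       


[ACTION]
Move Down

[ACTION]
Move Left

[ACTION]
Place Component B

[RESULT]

   0 1 2 3 4 5 6 7                     
0   · ─ ·                              
                                       
1  [B]  · ─ ·                   R      
                                       
2                       ·              
                        │              
3                       · ─ ·          
                                       
4                       S              
                                       
5   C                                  
                                       
6                                      
Cursor: (1,0)                          
                                       
                                       
                                       
                                       


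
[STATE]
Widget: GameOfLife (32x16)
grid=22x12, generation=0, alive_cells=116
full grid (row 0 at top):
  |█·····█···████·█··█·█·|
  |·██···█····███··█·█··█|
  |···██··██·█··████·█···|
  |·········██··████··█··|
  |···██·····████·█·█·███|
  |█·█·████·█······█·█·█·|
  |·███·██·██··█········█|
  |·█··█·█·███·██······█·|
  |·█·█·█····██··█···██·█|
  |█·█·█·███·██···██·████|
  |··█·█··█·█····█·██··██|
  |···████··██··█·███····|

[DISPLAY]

Gen: 0                          
█·····█···████·█··█·█·          
·██···█····███··█·█··█          
···██··██·█··████·█···          
·········██··████··█··          
···██·····████·█·█·███          
█·█·████·█······█·█·█·          
·███·██·██··█········█          
·█··█·█·███·██······█·          
·█·█·█····██··█···██·█          
█·█·█·███·██···██·████          
··█·█··█·█····█·██··██          
···████··██··█·███····          
                                
                                
                                


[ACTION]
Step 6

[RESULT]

Gen: 6                          
··██··████········██··          
·········██····█··███·          
·██·█·█··███··██·██·█·          
·█········██·██·····██          
········███·██···█··██          
·······█·█···██··█···█          
·█····█···█······█··█·          
█·██·██··█······█···█·          
█·█·█████······█···█··          
█·█·█··········█·██···          
··█·█············█····          
······················          
                                
                                
                                


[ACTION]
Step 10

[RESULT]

Gen: 16                         
··················██··          
········█·█·······██··          
········█··█···██·····          
···············██·█···          
···███·····█··█·███·█·          
··█···█····██·█·····█·          
··█·····█········█····          
··███··█······████····          
·███··█···············          
█··█·██···············          
·········██···········          
·█···███·█············          
                                
                                
                                


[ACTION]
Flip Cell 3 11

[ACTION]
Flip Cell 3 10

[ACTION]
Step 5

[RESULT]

Gen: 21                         
················██····          
·············█████····          
···········██··██·····          
··········█····█······          
····██····███··██·····          
██·············█··█···          
·██·····█······█··█···          
··██············█·····          
········█·············          
····████··············          
······················          
······················          
                                
                                
                                


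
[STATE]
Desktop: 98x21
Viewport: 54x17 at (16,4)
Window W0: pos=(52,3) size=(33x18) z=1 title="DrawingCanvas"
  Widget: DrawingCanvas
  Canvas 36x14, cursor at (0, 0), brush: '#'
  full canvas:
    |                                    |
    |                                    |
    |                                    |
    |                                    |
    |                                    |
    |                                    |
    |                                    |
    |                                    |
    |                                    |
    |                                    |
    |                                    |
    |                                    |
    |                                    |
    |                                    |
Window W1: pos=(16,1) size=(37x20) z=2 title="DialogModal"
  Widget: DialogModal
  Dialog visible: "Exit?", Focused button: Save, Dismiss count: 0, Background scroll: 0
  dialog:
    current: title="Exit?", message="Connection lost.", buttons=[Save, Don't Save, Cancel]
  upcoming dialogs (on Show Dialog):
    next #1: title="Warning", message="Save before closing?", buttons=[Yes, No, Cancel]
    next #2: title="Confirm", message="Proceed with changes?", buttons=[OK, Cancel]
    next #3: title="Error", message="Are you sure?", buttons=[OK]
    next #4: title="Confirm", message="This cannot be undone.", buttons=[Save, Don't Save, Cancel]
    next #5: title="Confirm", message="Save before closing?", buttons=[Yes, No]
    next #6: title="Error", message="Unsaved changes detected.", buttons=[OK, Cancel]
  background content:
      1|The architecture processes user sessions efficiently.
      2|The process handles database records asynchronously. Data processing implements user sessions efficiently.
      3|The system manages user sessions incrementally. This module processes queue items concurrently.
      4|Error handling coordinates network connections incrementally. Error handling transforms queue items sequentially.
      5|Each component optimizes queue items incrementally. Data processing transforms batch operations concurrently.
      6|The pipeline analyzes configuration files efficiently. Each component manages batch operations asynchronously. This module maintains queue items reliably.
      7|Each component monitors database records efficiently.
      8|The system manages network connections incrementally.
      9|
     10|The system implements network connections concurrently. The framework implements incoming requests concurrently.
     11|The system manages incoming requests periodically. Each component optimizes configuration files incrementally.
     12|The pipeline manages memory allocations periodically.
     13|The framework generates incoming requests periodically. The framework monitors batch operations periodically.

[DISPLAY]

┃The architecture processes user ses┃ DrawingCanvas   
┃The process handles database record┃─────────────────
┃The system manages user sessions in┃+                
┃Error handling coordinates network ┃                 
┃Each component optimizes queue item┃                 
┃Th┌─────────────────────────────┐on┃                 
┃Ea│            Exit?            │re┃                 
┃Th│       Connection lost.      │ti┃                 
┃  │ [Save]  Don't Save   Cancel │  ┃                 
┃Th└─────────────────────────────┘ne┃                 
┃The system manages incoming request┃                 
┃The pipeline manages memory allocat┃                 
┃The framework generates incoming re┃                 
┃                                   ┃                 
┃                                   ┃                 
┃                                   ┃                 
┗━━━━━━━━━━━━━━━━━━━━━━━━━━━━━━━━━━━┛━━━━━━━━━━━━━━━━━


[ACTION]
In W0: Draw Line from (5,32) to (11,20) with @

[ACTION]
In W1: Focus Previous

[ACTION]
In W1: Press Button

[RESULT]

┃The architecture processes user ses┃ DrawingCanvas   
┃The process handles database record┃─────────────────
┃The system manages user sessions in┃+                
┃Error handling coordinates network ┃                 
┃Each component optimizes queue item┃                 
┃The pipeline analyzes configuration┃                 
┃Each component monitors database re┃                 
┃The system manages network connecti┃                 
┃                                   ┃                 
┃The system implements network conne┃                 
┃The system manages incoming request┃                 
┃The pipeline manages memory allocat┃                 
┃The framework generates incoming re┃                 
┃                                   ┃                 
┃                                   ┃                 
┃                                   ┃                 
┗━━━━━━━━━━━━━━━━━━━━━━━━━━━━━━━━━━━┛━━━━━━━━━━━━━━━━━
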